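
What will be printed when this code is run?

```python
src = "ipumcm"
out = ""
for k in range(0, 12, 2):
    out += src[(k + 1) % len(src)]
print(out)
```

k=0: add src[1]='p' → 'p'
k=2: add src[3]='m' → 'pm'
k=4: add src[5]='m' → 'pmm'
k=6: add src[1]='p' → 'pmmp'
k=8: add src[3]='m' → 'pmmpm'
k=10: add src[5]='m' → 'pmmpmm'

pmmpmm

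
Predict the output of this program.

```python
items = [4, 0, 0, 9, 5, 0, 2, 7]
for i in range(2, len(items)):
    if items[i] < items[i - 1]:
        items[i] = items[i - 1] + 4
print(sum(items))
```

89

i=2: 0>=0, unchanged → [4, 0, 0, 9, 5, 0, 2, 7]
i=3: 9>=0, unchanged → [4, 0, 0, 9, 5, 0, 2, 7]
i=4: 5<9, items[4] = 9+4 = 13 → [4, 0, 0, 9, 13, 0, 2, 7]
i=5: 0<13, items[5] = 13+4 = 17 → [4, 0, 0, 9, 13, 17, 2, 7]
i=6: 2<17, items[6] = 17+4 = 21 → [4, 0, 0, 9, 13, 17, 21, 7]
i=7: 7<21, items[7] = 21+4 = 25 → [4, 0, 0, 9, 13, 17, 21, 25]
sum = 89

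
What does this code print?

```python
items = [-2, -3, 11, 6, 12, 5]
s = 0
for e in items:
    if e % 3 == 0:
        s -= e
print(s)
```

-15

e=-2: not %3==0
e=-3: %3==0, s = 0-(-3) = 3
e=11: not %3==0
e=6: %3==0, s = 3-6 = -3
e=12: %3==0, s = (-3)-12 = -15
e=5: not %3==0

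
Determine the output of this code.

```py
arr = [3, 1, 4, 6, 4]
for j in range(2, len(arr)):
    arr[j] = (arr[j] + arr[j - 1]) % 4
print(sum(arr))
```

11

j=2: arr[2] = (4+1)%4 = 1 → [3, 1, 1, 6, 4]
j=3: arr[3] = (6+1)%4 = 3 → [3, 1, 1, 3, 4]
j=4: arr[4] = (4+3)%4 = 3 → [3, 1, 1, 3, 3]
sum = 11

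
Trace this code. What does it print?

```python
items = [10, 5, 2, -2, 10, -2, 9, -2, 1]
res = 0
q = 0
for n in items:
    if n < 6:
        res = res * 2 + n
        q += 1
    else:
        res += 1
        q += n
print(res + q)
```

n=10: not <6, res = 0+1 = 1; q=10
n=5: <6, res = 1*2+5 = 7; q=11
n=2: <6, res = 7*2+2 = 16; q=12
n=-2: <6, res = 16*2+(-2) = 30; q=13
n=10: not <6, res = 30+1 = 31; q=23
n=-2: <6, res = 31*2+(-2) = 60; q=24
n=9: not <6, res = 60+1 = 61; q=33
n=-2: <6, res = 61*2+(-2) = 120; q=34
n=1: <6, res = 120*2+1 = 241; q=35
res+q = 241+35 = 276

276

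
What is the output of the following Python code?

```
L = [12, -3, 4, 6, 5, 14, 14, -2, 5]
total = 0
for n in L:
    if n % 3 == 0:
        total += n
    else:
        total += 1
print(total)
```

n=12: %3==0, total = 0+12 = 12
n=-3: %3==0, total = 12+(-3) = 9
n=4: not %3==0, total = 9+1 = 10
n=6: %3==0, total = 10+6 = 16
n=5: not %3==0, total = 16+1 = 17
n=14: not %3==0, total = 17+1 = 18
n=14: not %3==0, total = 18+1 = 19
n=-2: not %3==0, total = 19+1 = 20
n=5: not %3==0, total = 20+1 = 21

21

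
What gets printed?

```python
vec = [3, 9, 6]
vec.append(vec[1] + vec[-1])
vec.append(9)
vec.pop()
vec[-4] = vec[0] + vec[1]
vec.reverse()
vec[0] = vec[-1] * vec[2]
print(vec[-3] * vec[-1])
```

append vec[1]+vec[-1] = 9+6 = 15 → [3, 9, 6, 15]
append 9 → [3, 9, 6, 15, 9]
pop() removes 9 → [3, 9, 6, 15]
vec[-4] = vec[0]+vec[1] = 3+9 = 12 → [12, 9, 6, 15]
reverse → [15, 6, 9, 12]
vec[0] = vec[-1]*vec[2] = 12*9 = 108 → [108, 6, 9, 12]
vec[-3]*vec[-1] = 6*12 = 72

72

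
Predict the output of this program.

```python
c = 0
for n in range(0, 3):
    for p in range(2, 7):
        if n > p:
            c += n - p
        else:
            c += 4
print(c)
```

n=0,p=2: not 0>2, c = 0+4 = 4
n=0,p=3: not 0>3, c = 4+4 = 8
n=0,p=4: not 0>4, c = 8+4 = 12
n=0,p=5: not 0>5, c = 12+4 = 16
n=0,p=6: not 0>6, c = 16+4 = 20
n=1,p=2: not 1>2, c = 20+4 = 24
n=1,p=3: not 1>3, c = 24+4 = 28
n=1,p=4: not 1>4, c = 28+4 = 32
n=1,p=5: not 1>5, c = 32+4 = 36
n=1,p=6: not 1>6, c = 36+4 = 40
n=2,p=2: not 2>2, c = 40+4 = 44
n=2,p=3: not 2>3, c = 44+4 = 48
n=2,p=4: not 2>4, c = 48+4 = 52
n=2,p=5: not 2>5, c = 52+4 = 56
n=2,p=6: not 2>6, c = 56+4 = 60

60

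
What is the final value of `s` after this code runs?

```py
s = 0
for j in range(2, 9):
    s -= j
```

j=2: s = 0-2 = -2
j=3: s = (-2)-3 = -5
j=4: s = (-5)-4 = -9
j=5: s = (-9)-5 = -14
j=6: s = (-14)-6 = -20
j=7: s = (-20)-7 = -27
j=8: s = (-27)-8 = -35

-35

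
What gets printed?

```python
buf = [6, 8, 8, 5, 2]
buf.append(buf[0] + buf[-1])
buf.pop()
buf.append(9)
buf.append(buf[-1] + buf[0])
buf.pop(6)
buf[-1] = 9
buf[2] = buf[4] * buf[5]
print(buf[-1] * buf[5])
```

81

append buf[0]+buf[-1] = 6+2 = 8 → [6, 8, 8, 5, 2, 8]
pop() removes 8 → [6, 8, 8, 5, 2]
append 9 → [6, 8, 8, 5, 2, 9]
append buf[-1]+buf[0] = 9+6 = 15 → [6, 8, 8, 5, 2, 9, 15]
pop(6) removes 15 → [6, 8, 8, 5, 2, 9]
buf[-1] = 9 → [6, 8, 8, 5, 2, 9]
buf[2] = buf[4]*buf[5] = 2*9 = 18 → [6, 8, 18, 5, 2, 9]
buf[-1]*buf[5] = 9*9 = 81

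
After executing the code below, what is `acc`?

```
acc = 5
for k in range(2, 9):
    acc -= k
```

k=2: acc = 5-2 = 3
k=3: acc = 3-3 = 0
k=4: acc = 0-4 = -4
k=5: acc = (-4)-5 = -9
k=6: acc = (-9)-6 = -15
k=7: acc = (-15)-7 = -22
k=8: acc = (-22)-8 = -30

-30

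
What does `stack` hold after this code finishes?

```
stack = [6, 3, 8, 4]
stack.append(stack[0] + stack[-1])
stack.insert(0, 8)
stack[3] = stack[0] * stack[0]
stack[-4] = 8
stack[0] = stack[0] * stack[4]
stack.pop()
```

[32, 6, 8, 64, 4]

append stack[0]+stack[-1] = 6+4 = 10 → [6, 3, 8, 4, 10]
insert 8 at 0 → [8, 6, 3, 8, 4, 10]
stack[3] = stack[0]*stack[0] = 8*8 = 64 → [8, 6, 3, 64, 4, 10]
stack[-4] = 8 → [8, 6, 8, 64, 4, 10]
stack[0] = stack[0]*stack[4] = 8*4 = 32 → [32, 6, 8, 64, 4, 10]
pop() removes 10 → [32, 6, 8, 64, 4]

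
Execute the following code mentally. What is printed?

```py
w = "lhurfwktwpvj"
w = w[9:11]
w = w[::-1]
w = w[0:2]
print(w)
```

vp

slice [9:11] → 'pv'
reverse → 'vp'
slice [0:2] → 'vp'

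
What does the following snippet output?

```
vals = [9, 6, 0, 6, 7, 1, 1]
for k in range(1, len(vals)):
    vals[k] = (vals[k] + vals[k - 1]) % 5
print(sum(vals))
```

k=1: vals[1] = (6+9)%5 = 0 → [9, 0, 0, 6, 7, 1, 1]
k=2: vals[2] = (0+0)%5 = 0 → [9, 0, 0, 6, 7, 1, 1]
k=3: vals[3] = (6+0)%5 = 1 → [9, 0, 0, 1, 7, 1, 1]
k=4: vals[4] = (7+1)%5 = 3 → [9, 0, 0, 1, 3, 1, 1]
k=5: vals[5] = (1+3)%5 = 4 → [9, 0, 0, 1, 3, 4, 1]
k=6: vals[6] = (1+4)%5 = 0 → [9, 0, 0, 1, 3, 4, 0]
sum = 17

17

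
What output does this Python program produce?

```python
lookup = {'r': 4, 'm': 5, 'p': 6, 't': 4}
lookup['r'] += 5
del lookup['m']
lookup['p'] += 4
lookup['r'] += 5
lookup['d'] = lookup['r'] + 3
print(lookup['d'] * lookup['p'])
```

170

lookup['r'] = 4+5 = 9 → {'r': 9, 'm': 5, 'p': 6, 't': 4}
del 'm' → {'r': 9, 'p': 6, 't': 4}
lookup['p'] = 6+4 = 10 → {'r': 9, 'p': 10, 't': 4}
lookup['r'] = 9+5 = 14 → {'r': 14, 'p': 10, 't': 4}
lookup['d'] = lookup['r']+3 = 17 → {'r': 14, 'p': 10, 't': 4, 'd': 17}
lookup['d']*lookup['p'] = 17*10 = 170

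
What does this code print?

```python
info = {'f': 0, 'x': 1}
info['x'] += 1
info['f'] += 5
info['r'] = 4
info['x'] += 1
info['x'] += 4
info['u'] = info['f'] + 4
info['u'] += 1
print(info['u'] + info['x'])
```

info['x'] = 1+1 = 2 → {'f': 0, 'x': 2}
info['f'] = 0+5 = 5 → {'f': 5, 'x': 2}
info['r'] = 4 → {'f': 5, 'x': 2, 'r': 4}
info['x'] = 2+1 = 3 → {'f': 5, 'x': 3, 'r': 4}
info['x'] = 3+4 = 7 → {'f': 5, 'x': 7, 'r': 4}
info['u'] = info['f']+4 = 9 → {'f': 5, 'x': 7, 'r': 4, 'u': 9}
info['u'] = 9+1 = 10 → {'f': 5, 'x': 7, 'r': 4, 'u': 10}
info['u']+info['x'] = 10+7 = 17

17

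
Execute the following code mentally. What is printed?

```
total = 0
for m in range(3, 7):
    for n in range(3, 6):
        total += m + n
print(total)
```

m=3,n=3: total = 0+6 = 6
m=3,n=4: total = 6+7 = 13
m=3,n=5: total = 13+8 = 21
m=4,n=3: total = 21+7 = 28
m=4,n=4: total = 28+8 = 36
m=4,n=5: total = 36+9 = 45
m=5,n=3: total = 45+8 = 53
m=5,n=4: total = 53+9 = 62
m=5,n=5: total = 62+10 = 72
m=6,n=3: total = 72+9 = 81
m=6,n=4: total = 81+10 = 91
m=6,n=5: total = 91+11 = 102

102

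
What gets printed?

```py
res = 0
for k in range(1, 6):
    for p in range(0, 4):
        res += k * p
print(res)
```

k=1,p=0: res = 0+0 = 0
k=1,p=1: res = 0+1 = 1
k=1,p=2: res = 1+2 = 3
k=1,p=3: res = 3+3 = 6
k=2,p=0: res = 6+0 = 6
k=2,p=1: res = 6+2 = 8
k=2,p=2: res = 8+4 = 12
k=2,p=3: res = 12+6 = 18
k=3,p=0: res = 18+0 = 18
k=3,p=1: res = 18+3 = 21
k=3,p=2: res = 21+6 = 27
k=3,p=3: res = 27+9 = 36
k=4,p=0: res = 36+0 = 36
k=4,p=1: res = 36+4 = 40
k=4,p=2: res = 40+8 = 48
k=4,p=3: res = 48+12 = 60
k=5,p=0: res = 60+0 = 60
k=5,p=1: res = 60+5 = 65
k=5,p=2: res = 65+10 = 75
k=5,p=3: res = 75+15 = 90

90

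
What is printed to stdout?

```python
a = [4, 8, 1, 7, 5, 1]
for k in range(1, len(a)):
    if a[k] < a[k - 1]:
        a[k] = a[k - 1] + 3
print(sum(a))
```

74

k=1: 8>=4, unchanged → [4, 8, 1, 7, 5, 1]
k=2: 1<8, a[2] = 8+3 = 11 → [4, 8, 11, 7, 5, 1]
k=3: 7<11, a[3] = 11+3 = 14 → [4, 8, 11, 14, 5, 1]
k=4: 5<14, a[4] = 14+3 = 17 → [4, 8, 11, 14, 17, 1]
k=5: 1<17, a[5] = 17+3 = 20 → [4, 8, 11, 14, 17, 20]
sum = 74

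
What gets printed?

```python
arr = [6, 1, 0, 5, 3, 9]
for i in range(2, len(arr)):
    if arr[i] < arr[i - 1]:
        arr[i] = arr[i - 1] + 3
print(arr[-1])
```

9

i=2: 0<1, arr[2] = 1+3 = 4 → [6, 1, 4, 5, 3, 9]
i=3: 5>=4, unchanged → [6, 1, 4, 5, 3, 9]
i=4: 3<5, arr[4] = 5+3 = 8 → [6, 1, 4, 5, 8, 9]
i=5: 9>=8, unchanged → [6, 1, 4, 5, 8, 9]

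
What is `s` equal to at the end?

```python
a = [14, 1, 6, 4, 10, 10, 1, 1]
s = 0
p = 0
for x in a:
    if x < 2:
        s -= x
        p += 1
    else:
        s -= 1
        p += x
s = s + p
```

39

x=14: not <2, s = 0-1 = -1; p=14
x=1: <2, s = (-1)-1 = -2; p=15
x=6: not <2, s = (-2)-1 = -3; p=21
x=4: not <2, s = (-3)-1 = -4; p=25
x=10: not <2, s = (-4)-1 = -5; p=35
x=10: not <2, s = (-5)-1 = -6; p=45
x=1: <2, s = (-6)-1 = -7; p=46
x=1: <2, s = (-7)-1 = -8; p=47
s+p = (-8)+47 = 39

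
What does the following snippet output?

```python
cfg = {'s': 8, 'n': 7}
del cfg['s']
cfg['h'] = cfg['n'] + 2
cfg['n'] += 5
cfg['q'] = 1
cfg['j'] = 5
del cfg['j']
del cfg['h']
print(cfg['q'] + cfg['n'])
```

13

del 's' → {'n': 7}
cfg['h'] = cfg['n']+2 = 9 → {'n': 7, 'h': 9}
cfg['n'] = 7+5 = 12 → {'n': 12, 'h': 9}
cfg['q'] = 1 → {'n': 12, 'h': 9, 'q': 1}
cfg['j'] = 5 → {'n': 12, 'h': 9, 'q': 1, 'j': 5}
del 'j' → {'n': 12, 'h': 9, 'q': 1}
del 'h' → {'n': 12, 'q': 1}
cfg['q']+cfg['n'] = 1+12 = 13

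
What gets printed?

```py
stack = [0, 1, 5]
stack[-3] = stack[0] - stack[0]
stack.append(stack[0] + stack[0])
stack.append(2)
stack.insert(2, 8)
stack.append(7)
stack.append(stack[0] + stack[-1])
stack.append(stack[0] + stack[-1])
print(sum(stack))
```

37

stack[-3] = stack[0]-stack[0] = 0-0 = 0 → [0, 1, 5]
append stack[0]+stack[0] = 0+0 = 0 → [0, 1, 5, 0]
append 2 → [0, 1, 5, 0, 2]
insert 8 at 2 → [0, 1, 8, 5, 0, 2]
append 7 → [0, 1, 8, 5, 0, 2, 7]
append stack[0]+stack[-1] = 0+7 = 7 → [0, 1, 8, 5, 0, 2, 7, 7]
append stack[0]+stack[-1] = 0+7 = 7 → [0, 1, 8, 5, 0, 2, 7, 7, 7]
sum = 37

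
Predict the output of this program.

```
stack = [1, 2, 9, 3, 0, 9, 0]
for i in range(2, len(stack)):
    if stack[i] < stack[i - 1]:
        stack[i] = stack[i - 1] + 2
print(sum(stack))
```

i=2: 9>=2, unchanged → [1, 2, 9, 3, 0, 9, 0]
i=3: 3<9, stack[3] = 9+2 = 11 → [1, 2, 9, 11, 0, 9, 0]
i=4: 0<11, stack[4] = 11+2 = 13 → [1, 2, 9, 11, 13, 9, 0]
i=5: 9<13, stack[5] = 13+2 = 15 → [1, 2, 9, 11, 13, 15, 0]
i=6: 0<15, stack[6] = 15+2 = 17 → [1, 2, 9, 11, 13, 15, 17]
sum = 68

68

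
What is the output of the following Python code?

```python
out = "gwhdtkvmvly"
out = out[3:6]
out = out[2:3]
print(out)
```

slice [3:6] → 'dtk'
slice [2:3] → 'k'

k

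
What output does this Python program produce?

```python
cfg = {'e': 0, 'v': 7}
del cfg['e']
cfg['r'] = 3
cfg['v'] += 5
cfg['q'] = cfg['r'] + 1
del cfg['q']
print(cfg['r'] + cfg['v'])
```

del 'e' → {'v': 7}
cfg['r'] = 3 → {'v': 7, 'r': 3}
cfg['v'] = 7+5 = 12 → {'v': 12, 'r': 3}
cfg['q'] = cfg['r']+1 = 4 → {'v': 12, 'r': 3, 'q': 4}
del 'q' → {'v': 12, 'r': 3}
cfg['r']+cfg['v'] = 3+12 = 15

15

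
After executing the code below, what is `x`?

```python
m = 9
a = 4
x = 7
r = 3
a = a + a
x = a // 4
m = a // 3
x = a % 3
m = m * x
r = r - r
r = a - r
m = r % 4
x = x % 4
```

2

a = 4+4 = 8
x = 8//4 = 2
m = 8//3 = 2
x = 8%3 = 2
m = 2*2 = 4
r = 3-3 = 0
r = 8-0 = 8
m = 8%4 = 0
x = 2%4 = 2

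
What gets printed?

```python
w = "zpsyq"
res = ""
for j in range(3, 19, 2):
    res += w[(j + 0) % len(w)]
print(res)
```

j=3: add w[3]='y' → 'y'
j=5: add w[0]='z' → 'yz'
j=7: add w[2]='s' → 'yzs'
j=9: add w[4]='q' → 'yzsq'
j=11: add w[1]='p' → 'yzsqp'
j=13: add w[3]='y' → 'yzsqpy'
j=15: add w[0]='z' → 'yzsqpyz'
j=17: add w[2]='s' → 'yzsqpyzs'

yzsqpyzs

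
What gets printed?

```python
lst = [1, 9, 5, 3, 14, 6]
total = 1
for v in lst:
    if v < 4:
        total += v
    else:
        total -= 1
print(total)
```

v=1: <4, total = 1+1 = 2
v=9: not <4, total = 2-1 = 1
v=5: not <4, total = 1-1 = 0
v=3: <4, total = 0+3 = 3
v=14: not <4, total = 3-1 = 2
v=6: not <4, total = 2-1 = 1

1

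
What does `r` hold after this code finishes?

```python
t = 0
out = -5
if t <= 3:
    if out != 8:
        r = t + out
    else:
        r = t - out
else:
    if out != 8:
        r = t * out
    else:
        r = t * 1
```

-5

t=0, out=-5
t <= 3 is True; out != 8 is True
→ r = t + out = -5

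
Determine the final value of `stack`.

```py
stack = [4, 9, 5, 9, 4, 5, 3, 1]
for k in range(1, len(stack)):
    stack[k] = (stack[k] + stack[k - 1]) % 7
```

k=1: stack[1] = (9+4)%7 = 6 → [4, 6, 5, 9, 4, 5, 3, 1]
k=2: stack[2] = (5+6)%7 = 4 → [4, 6, 4, 9, 4, 5, 3, 1]
k=3: stack[3] = (9+4)%7 = 6 → [4, 6, 4, 6, 4, 5, 3, 1]
k=4: stack[4] = (4+6)%7 = 3 → [4, 6, 4, 6, 3, 5, 3, 1]
k=5: stack[5] = (5+3)%7 = 1 → [4, 6, 4, 6, 3, 1, 3, 1]
k=6: stack[6] = (3+1)%7 = 4 → [4, 6, 4, 6, 3, 1, 4, 1]
k=7: stack[7] = (1+4)%7 = 5 → [4, 6, 4, 6, 3, 1, 4, 5]

[4, 6, 4, 6, 3, 1, 4, 5]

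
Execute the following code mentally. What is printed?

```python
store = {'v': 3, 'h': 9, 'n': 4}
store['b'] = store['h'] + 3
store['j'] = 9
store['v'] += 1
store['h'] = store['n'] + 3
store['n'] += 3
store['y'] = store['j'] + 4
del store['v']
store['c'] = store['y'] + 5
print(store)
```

{'h': 7, 'n': 7, 'b': 12, 'j': 9, 'y': 13, 'c': 18}

store['b'] = store['h']+3 = 12 → {'v': 3, 'h': 9, 'n': 4, 'b': 12}
store['j'] = 9 → {'v': 3, 'h': 9, 'n': 4, 'b': 12, 'j': 9}
store['v'] = 3+1 = 4 → {'v': 4, 'h': 9, 'n': 4, 'b': 12, 'j': 9}
store['h'] = store['n']+3 = 7 → {'v': 4, 'h': 7, 'n': 4, 'b': 12, 'j': 9}
store['n'] = 4+3 = 7 → {'v': 4, 'h': 7, 'n': 7, 'b': 12, 'j': 9}
store['y'] = store['j']+4 = 13 → {'v': 4, 'h': 7, 'n': 7, 'b': 12, 'j': 9, 'y': 13}
del 'v' → {'h': 7, 'n': 7, 'b': 12, 'j': 9, 'y': 13}
store['c'] = store['y']+5 = 18 → {'h': 7, 'n': 7, 'b': 12, 'j': 9, 'y': 13, 'c': 18}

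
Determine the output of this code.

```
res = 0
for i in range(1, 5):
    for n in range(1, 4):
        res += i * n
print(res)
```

i=1,n=1: res = 0+1 = 1
i=1,n=2: res = 1+2 = 3
i=1,n=3: res = 3+3 = 6
i=2,n=1: res = 6+2 = 8
i=2,n=2: res = 8+4 = 12
i=2,n=3: res = 12+6 = 18
i=3,n=1: res = 18+3 = 21
i=3,n=2: res = 21+6 = 27
i=3,n=3: res = 27+9 = 36
i=4,n=1: res = 36+4 = 40
i=4,n=2: res = 40+8 = 48
i=4,n=3: res = 48+12 = 60

60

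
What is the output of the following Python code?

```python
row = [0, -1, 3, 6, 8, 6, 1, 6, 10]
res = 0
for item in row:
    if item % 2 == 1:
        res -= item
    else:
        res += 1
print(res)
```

item=0: not odd, res = 0+1 = 1
item=-1: odd, res = 1-(-1) = 2
item=3: odd, res = 2-3 = -1
item=6: not odd, res = (-1)+1 = 0
item=8: not odd, res = 0+1 = 1
item=6: not odd, res = 1+1 = 2
item=1: odd, res = 2-1 = 1
item=6: not odd, res = 1+1 = 2
item=10: not odd, res = 2+1 = 3

3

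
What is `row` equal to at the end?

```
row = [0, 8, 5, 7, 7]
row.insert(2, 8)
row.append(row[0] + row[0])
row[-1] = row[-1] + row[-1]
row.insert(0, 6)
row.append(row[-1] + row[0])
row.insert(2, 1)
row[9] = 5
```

[6, 0, 1, 8, 8, 5, 7, 7, 0, 5]

insert 8 at 2 → [0, 8, 8, 5, 7, 7]
append row[0]+row[0] = 0+0 = 0 → [0, 8, 8, 5, 7, 7, 0]
row[-1] = row[-1]+row[-1] = 0+0 = 0 → [0, 8, 8, 5, 7, 7, 0]
insert 6 at 0 → [6, 0, 8, 8, 5, 7, 7, 0]
append row[-1]+row[0] = 0+6 = 6 → [6, 0, 8, 8, 5, 7, 7, 0, 6]
insert 1 at 2 → [6, 0, 1, 8, 8, 5, 7, 7, 0, 6]
row[9] = 5 → [6, 0, 1, 8, 8, 5, 7, 7, 0, 5]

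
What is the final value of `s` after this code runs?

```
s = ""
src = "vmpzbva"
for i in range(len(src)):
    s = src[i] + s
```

'avbzpmv'

i=0: prepend 'v' → 'v'
i=1: prepend 'm' → 'mv'
i=2: prepend 'p' → 'pmv'
i=3: prepend 'z' → 'zpmv'
i=4: prepend 'b' → 'bzpmv'
i=5: prepend 'v' → 'vbzpmv'
i=6: prepend 'a' → 'avbzpmv'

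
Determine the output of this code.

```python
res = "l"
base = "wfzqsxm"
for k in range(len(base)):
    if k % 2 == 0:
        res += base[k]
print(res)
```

k=0: add 'w' → 'lw'
k=1: skip
k=2: add 'z' → 'lwz'
k=3: skip
k=4: add 's' → 'lwzs'
k=5: skip
k=6: add 'm' → 'lwzsm'

lwzsm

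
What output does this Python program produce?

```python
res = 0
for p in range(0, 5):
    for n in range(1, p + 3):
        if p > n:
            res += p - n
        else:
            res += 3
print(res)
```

52

p=0,n=1: not 0>1, res = 0+3 = 3
p=0,n=2: not 0>2, res = 3+3 = 6
p=1,n=1: not 1>1, res = 6+3 = 9
p=1,n=2: not 1>2, res = 9+3 = 12
p=1,n=3: not 1>3, res = 12+3 = 15
p=2,n=1: 2>1, res = 15+1 = 16
p=2,n=2: not 2>2, res = 16+3 = 19
p=2,n=3: not 2>3, res = 19+3 = 22
p=2,n=4: not 2>4, res = 22+3 = 25
p=3,n=1: 3>1, res = 25+2 = 27
p=3,n=2: 3>2, res = 27+1 = 28
p=3,n=3: not 3>3, res = 28+3 = 31
p=3,n=4: not 3>4, res = 31+3 = 34
p=3,n=5: not 3>5, res = 34+3 = 37
p=4,n=1: 4>1, res = 37+3 = 40
p=4,n=2: 4>2, res = 40+2 = 42
p=4,n=3: 4>3, res = 42+1 = 43
p=4,n=4: not 4>4, res = 43+3 = 46
p=4,n=5: not 4>5, res = 46+3 = 49
p=4,n=6: not 4>6, res = 49+3 = 52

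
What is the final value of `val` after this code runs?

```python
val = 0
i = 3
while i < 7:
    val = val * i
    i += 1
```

0

i=3: val = 0*3 = 0
i=4: val = 0*4 = 0
i=5: val = 0*5 = 0
i=6: val = 0*6 = 0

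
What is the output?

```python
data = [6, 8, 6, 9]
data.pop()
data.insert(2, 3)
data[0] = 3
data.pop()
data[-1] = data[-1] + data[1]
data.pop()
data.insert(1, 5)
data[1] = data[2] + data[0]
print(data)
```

[3, 11, 8]

pop() removes 9 → [6, 8, 6]
insert 3 at 2 → [6, 8, 3, 6]
data[0] = 3 → [3, 8, 3, 6]
pop() removes 6 → [3, 8, 3]
data[-1] = data[-1]+data[1] = 3+8 = 11 → [3, 8, 11]
pop() removes 11 → [3, 8]
insert 5 at 1 → [3, 5, 8]
data[1] = data[2]+data[0] = 8+3 = 11 → [3, 11, 8]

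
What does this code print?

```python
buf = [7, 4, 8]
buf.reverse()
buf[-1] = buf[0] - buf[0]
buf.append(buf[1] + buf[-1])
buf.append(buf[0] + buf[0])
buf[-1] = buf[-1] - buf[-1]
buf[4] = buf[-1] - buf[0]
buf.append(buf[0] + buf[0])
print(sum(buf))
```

reverse → [8, 4, 7]
buf[-1] = buf[0]-buf[0] = 8-8 = 0 → [8, 4, 0]
append buf[1]+buf[-1] = 4+0 = 4 → [8, 4, 0, 4]
append buf[0]+buf[0] = 8+8 = 16 → [8, 4, 0, 4, 16]
buf[-1] = buf[-1]-buf[-1] = 16-16 = 0 → [8, 4, 0, 4, 0]
buf[4] = buf[-1]-buf[0] = 0-8 = -8 → [8, 4, 0, 4, -8]
append buf[0]+buf[0] = 8+8 = 16 → [8, 4, 0, 4, -8, 16]
sum = 24

24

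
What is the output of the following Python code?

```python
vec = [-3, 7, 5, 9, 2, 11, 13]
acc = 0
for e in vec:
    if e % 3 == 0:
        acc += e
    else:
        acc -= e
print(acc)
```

e=-3: %3==0, acc = 0+(-3) = -3
e=7: not %3==0, acc = (-3)-7 = -10
e=5: not %3==0, acc = (-10)-5 = -15
e=9: %3==0, acc = (-15)+9 = -6
e=2: not %3==0, acc = (-6)-2 = -8
e=11: not %3==0, acc = (-8)-11 = -19
e=13: not %3==0, acc = (-19)-13 = -32

-32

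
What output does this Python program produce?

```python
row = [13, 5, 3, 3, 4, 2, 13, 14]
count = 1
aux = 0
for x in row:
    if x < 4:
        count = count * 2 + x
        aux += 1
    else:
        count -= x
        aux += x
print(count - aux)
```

x=13: not <4, count = 1-13 = -12; aux=13
x=5: not <4, count = (-12)-5 = -17; aux=18
x=3: <4, count = (-17)*2+3 = -31; aux=19
x=3: <4, count = (-31)*2+3 = -59; aux=20
x=4: not <4, count = (-59)-4 = -63; aux=24
x=2: <4, count = (-63)*2+2 = -124; aux=25
x=13: not <4, count = (-124)-13 = -137; aux=38
x=14: not <4, count = (-137)-14 = -151; aux=52
count-aux = (-151)-52 = -203

-203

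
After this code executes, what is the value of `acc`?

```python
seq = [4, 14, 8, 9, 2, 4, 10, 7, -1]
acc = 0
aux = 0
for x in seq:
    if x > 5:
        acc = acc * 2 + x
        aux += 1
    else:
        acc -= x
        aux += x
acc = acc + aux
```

214

x=4: not >5, acc = 0-4 = -4; aux=4
x=14: >5, acc = (-4)*2+14 = 6; aux=5
x=8: >5, acc = 6*2+8 = 20; aux=6
x=9: >5, acc = 20*2+9 = 49; aux=7
x=2: not >5, acc = 49-2 = 47; aux=9
x=4: not >5, acc = 47-4 = 43; aux=13
x=10: >5, acc = 43*2+10 = 96; aux=14
x=7: >5, acc = 96*2+7 = 199; aux=15
x=-1: not >5, acc = 199-(-1) = 200; aux=14
acc+aux = 200+14 = 214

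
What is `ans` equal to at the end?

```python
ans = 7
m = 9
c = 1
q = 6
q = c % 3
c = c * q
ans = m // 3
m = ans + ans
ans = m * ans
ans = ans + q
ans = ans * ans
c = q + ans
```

q = 1%3 = 1
c = 1*1 = 1
ans = 9//3 = 3
m = 3+3 = 6
ans = 6*3 = 18
ans = 18+1 = 19
ans = 19*19 = 361
c = 1+361 = 362

361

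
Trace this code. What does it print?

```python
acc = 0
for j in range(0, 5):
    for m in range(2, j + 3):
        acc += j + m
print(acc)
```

90

j=0,m=2: acc = 0+2 = 2
j=1,m=2: acc = 2+3 = 5
j=1,m=3: acc = 5+4 = 9
j=2,m=2: acc = 9+4 = 13
j=2,m=3: acc = 13+5 = 18
j=2,m=4: acc = 18+6 = 24
j=3,m=2: acc = 24+5 = 29
j=3,m=3: acc = 29+6 = 35
j=3,m=4: acc = 35+7 = 42
j=3,m=5: acc = 42+8 = 50
j=4,m=2: acc = 50+6 = 56
j=4,m=3: acc = 56+7 = 63
j=4,m=4: acc = 63+8 = 71
j=4,m=5: acc = 71+9 = 80
j=4,m=6: acc = 80+10 = 90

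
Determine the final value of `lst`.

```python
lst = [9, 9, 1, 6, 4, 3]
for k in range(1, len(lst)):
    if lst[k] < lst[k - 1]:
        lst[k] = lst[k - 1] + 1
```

k=1: 9>=9, unchanged → [9, 9, 1, 6, 4, 3]
k=2: 1<9, lst[2] = 9+1 = 10 → [9, 9, 10, 6, 4, 3]
k=3: 6<10, lst[3] = 10+1 = 11 → [9, 9, 10, 11, 4, 3]
k=4: 4<11, lst[4] = 11+1 = 12 → [9, 9, 10, 11, 12, 3]
k=5: 3<12, lst[5] = 12+1 = 13 → [9, 9, 10, 11, 12, 13]

[9, 9, 10, 11, 12, 13]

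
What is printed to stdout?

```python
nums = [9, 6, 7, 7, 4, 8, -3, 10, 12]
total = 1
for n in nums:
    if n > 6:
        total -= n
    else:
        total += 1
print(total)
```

n=9: >6, total = 1-9 = -8
n=6: not >6, total = (-8)+1 = -7
n=7: >6, total = (-7)-7 = -14
n=7: >6, total = (-14)-7 = -21
n=4: not >6, total = (-21)+1 = -20
n=8: >6, total = (-20)-8 = -28
n=-3: not >6, total = (-28)+1 = -27
n=10: >6, total = (-27)-10 = -37
n=12: >6, total = (-37)-12 = -49

-49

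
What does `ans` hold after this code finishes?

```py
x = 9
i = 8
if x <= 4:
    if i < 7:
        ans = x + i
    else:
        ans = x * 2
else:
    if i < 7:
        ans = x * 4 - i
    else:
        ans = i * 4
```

32

x=9, i=8
x <= 4 is False; i < 7 is False
→ ans = i * 4 = 32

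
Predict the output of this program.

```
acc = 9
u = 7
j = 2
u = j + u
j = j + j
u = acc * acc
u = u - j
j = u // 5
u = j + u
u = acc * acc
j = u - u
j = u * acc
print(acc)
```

u = 2+7 = 9
j = 2+2 = 4
u = 9*9 = 81
u = 81-4 = 77
j = 77//5 = 15
u = 15+77 = 92
u = 9*9 = 81
j = 81-81 = 0
j = 81*9 = 729

9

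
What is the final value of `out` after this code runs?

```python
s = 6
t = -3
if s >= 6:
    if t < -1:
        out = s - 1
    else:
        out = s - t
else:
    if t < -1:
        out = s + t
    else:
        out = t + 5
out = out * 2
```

10

s=6, t=-3
s >= 6 is True; t < -1 is True
→ out = s - 1 = 5
out = 5*2 = 10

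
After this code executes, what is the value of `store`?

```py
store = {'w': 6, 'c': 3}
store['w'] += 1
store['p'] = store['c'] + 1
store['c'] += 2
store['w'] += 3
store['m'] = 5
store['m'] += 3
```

store['w'] = 6+1 = 7 → {'w': 7, 'c': 3}
store['p'] = store['c']+1 = 4 → {'w': 7, 'c': 3, 'p': 4}
store['c'] = 3+2 = 5 → {'w': 7, 'c': 5, 'p': 4}
store['w'] = 7+3 = 10 → {'w': 10, 'c': 5, 'p': 4}
store['m'] = 5 → {'w': 10, 'c': 5, 'p': 4, 'm': 5}
store['m'] = 5+3 = 8 → {'w': 10, 'c': 5, 'p': 4, 'm': 8}

{'w': 10, 'c': 5, 'p': 4, 'm': 8}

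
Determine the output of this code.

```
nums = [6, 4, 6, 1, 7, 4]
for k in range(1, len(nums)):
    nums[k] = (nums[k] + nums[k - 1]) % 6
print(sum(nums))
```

23

k=1: nums[1] = (4+6)%6 = 4 → [6, 4, 6, 1, 7, 4]
k=2: nums[2] = (6+4)%6 = 4 → [6, 4, 4, 1, 7, 4]
k=3: nums[3] = (1+4)%6 = 5 → [6, 4, 4, 5, 7, 4]
k=4: nums[4] = (7+5)%6 = 0 → [6, 4, 4, 5, 0, 4]
k=5: nums[5] = (4+0)%6 = 4 → [6, 4, 4, 5, 0, 4]
sum = 23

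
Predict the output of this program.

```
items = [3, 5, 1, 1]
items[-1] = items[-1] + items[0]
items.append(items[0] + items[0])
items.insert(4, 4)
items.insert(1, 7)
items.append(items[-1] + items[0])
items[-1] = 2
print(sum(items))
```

32

items[-1] = items[-1]+items[0] = 1+3 = 4 → [3, 5, 1, 4]
append items[0]+items[0] = 3+3 = 6 → [3, 5, 1, 4, 6]
insert 4 at 4 → [3, 5, 1, 4, 4, 6]
insert 7 at 1 → [3, 7, 5, 1, 4, 4, 6]
append items[-1]+items[0] = 6+3 = 9 → [3, 7, 5, 1, 4, 4, 6, 9]
items[-1] = 2 → [3, 7, 5, 1, 4, 4, 6, 2]
sum = 32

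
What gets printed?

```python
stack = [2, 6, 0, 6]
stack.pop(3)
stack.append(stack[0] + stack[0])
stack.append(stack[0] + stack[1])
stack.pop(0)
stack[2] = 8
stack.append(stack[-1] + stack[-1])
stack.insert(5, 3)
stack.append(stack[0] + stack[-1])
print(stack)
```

pop(3) removes 6 → [2, 6, 0]
append stack[0]+stack[0] = 2+2 = 4 → [2, 6, 0, 4]
append stack[0]+stack[1] = 2+6 = 8 → [2, 6, 0, 4, 8]
pop(0) removes 2 → [6, 0, 4, 8]
stack[2] = 8 → [6, 0, 8, 8]
append stack[-1]+stack[-1] = 8+8 = 16 → [6, 0, 8, 8, 16]
insert 3 at 5 → [6, 0, 8, 8, 16, 3]
append stack[0]+stack[-1] = 6+3 = 9 → [6, 0, 8, 8, 16, 3, 9]

[6, 0, 8, 8, 16, 3, 9]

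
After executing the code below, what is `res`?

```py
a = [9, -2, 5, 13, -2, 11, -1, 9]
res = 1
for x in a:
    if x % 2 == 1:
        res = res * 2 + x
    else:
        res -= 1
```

x=9: odd, res = 1*2+9 = 11
x=-2: not odd, res = 11-1 = 10
x=5: odd, res = 10*2+5 = 25
x=13: odd, res = 25*2+13 = 63
x=-2: not odd, res = 63-1 = 62
x=11: odd, res = 62*2+11 = 135
x=-1: odd, res = 135*2+(-1) = 269
x=9: odd, res = 269*2+9 = 547

547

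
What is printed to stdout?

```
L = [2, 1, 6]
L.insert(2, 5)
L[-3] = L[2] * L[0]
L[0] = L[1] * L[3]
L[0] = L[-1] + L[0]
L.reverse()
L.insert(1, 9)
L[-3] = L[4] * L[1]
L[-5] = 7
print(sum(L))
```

686

insert 5 at 2 → [2, 1, 5, 6]
L[-3] = L[2]*L[0] = 5*2 = 10 → [2, 10, 5, 6]
L[0] = L[1]*L[3] = 10*6 = 60 → [60, 10, 5, 6]
L[0] = L[-1]+L[0] = 6+60 = 66 → [66, 10, 5, 6]
reverse → [6, 5, 10, 66]
insert 9 at 1 → [6, 9, 5, 10, 66]
L[-3] = L[4]*L[1] = 66*9 = 594 → [6, 9, 594, 10, 66]
L[-5] = 7 → [7, 9, 594, 10, 66]
sum = 686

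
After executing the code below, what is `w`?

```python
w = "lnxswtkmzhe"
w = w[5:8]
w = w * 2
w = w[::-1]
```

slice [5:8] → 'tkm'
repeat ×2 → 'tkmtkm'
reverse → 'mktmkt'

'mktmkt'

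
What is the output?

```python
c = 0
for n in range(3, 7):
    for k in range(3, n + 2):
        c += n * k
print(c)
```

309

n=3,k=3: c = 0+9 = 9
n=3,k=4: c = 9+12 = 21
n=4,k=3: c = 21+12 = 33
n=4,k=4: c = 33+16 = 49
n=4,k=5: c = 49+20 = 69
n=5,k=3: c = 69+15 = 84
n=5,k=4: c = 84+20 = 104
n=5,k=5: c = 104+25 = 129
n=5,k=6: c = 129+30 = 159
n=6,k=3: c = 159+18 = 177
n=6,k=4: c = 177+24 = 201
n=6,k=5: c = 201+30 = 231
n=6,k=6: c = 231+36 = 267
n=6,k=7: c = 267+42 = 309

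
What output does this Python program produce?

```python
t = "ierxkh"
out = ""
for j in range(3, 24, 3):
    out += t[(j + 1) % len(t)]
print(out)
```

j=3: add t[4]='k' → 'k'
j=6: add t[1]='e' → 'ke'
j=9: add t[4]='k' → 'kek'
j=12: add t[1]='e' → 'keke'
j=15: add t[4]='k' → 'kekek'
j=18: add t[1]='e' → 'kekeke'
j=21: add t[4]='k' → 'kekekek'

kekekek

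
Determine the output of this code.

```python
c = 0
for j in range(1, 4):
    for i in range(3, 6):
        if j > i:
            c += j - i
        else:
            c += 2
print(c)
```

18

j=1,i=3: not 1>3, c = 0+2 = 2
j=1,i=4: not 1>4, c = 2+2 = 4
j=1,i=5: not 1>5, c = 4+2 = 6
j=2,i=3: not 2>3, c = 6+2 = 8
j=2,i=4: not 2>4, c = 8+2 = 10
j=2,i=5: not 2>5, c = 10+2 = 12
j=3,i=3: not 3>3, c = 12+2 = 14
j=3,i=4: not 3>4, c = 14+2 = 16
j=3,i=5: not 3>5, c = 16+2 = 18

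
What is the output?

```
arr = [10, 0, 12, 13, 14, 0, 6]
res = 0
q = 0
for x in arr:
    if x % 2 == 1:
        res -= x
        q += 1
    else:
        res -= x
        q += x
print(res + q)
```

x=10: not odd, res = 0-10 = -10; q=10
x=0: not odd, res = (-10)-0 = -10; q=10
x=12: not odd, res = (-10)-12 = -22; q=22
x=13: odd, res = (-22)-13 = -35; q=23
x=14: not odd, res = (-35)-14 = -49; q=37
x=0: not odd, res = (-49)-0 = -49; q=37
x=6: not odd, res = (-49)-6 = -55; q=43
res+q = (-55)+43 = -12

-12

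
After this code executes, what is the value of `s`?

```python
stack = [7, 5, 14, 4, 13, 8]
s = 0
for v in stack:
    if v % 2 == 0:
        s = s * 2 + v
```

v=7: not even
v=5: not even
v=14: even, s = 0*2+14 = 14
v=4: even, s = 14*2+4 = 32
v=13: not even
v=8: even, s = 32*2+8 = 72

72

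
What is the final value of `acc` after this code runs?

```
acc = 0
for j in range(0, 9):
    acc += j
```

36

j=0: acc = 0+0 = 0
j=1: acc = 0+1 = 1
j=2: acc = 1+2 = 3
j=3: acc = 3+3 = 6
j=4: acc = 6+4 = 10
j=5: acc = 10+5 = 15
j=6: acc = 15+6 = 21
j=7: acc = 21+7 = 28
j=8: acc = 28+8 = 36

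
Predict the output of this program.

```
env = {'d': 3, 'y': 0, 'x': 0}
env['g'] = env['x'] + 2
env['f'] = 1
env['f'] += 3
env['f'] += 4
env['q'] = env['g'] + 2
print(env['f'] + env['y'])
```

8

env['g'] = env['x']+2 = 2 → {'d': 3, 'y': 0, 'x': 0, 'g': 2}
env['f'] = 1 → {'d': 3, 'y': 0, 'x': 0, 'g': 2, 'f': 1}
env['f'] = 1+3 = 4 → {'d': 3, 'y': 0, 'x': 0, 'g': 2, 'f': 4}
env['f'] = 4+4 = 8 → {'d': 3, 'y': 0, 'x': 0, 'g': 2, 'f': 8}
env['q'] = env['g']+2 = 4 → {'d': 3, 'y': 0, 'x': 0, 'g': 2, 'f': 8, 'q': 4}
env['f']+env['y'] = 8+0 = 8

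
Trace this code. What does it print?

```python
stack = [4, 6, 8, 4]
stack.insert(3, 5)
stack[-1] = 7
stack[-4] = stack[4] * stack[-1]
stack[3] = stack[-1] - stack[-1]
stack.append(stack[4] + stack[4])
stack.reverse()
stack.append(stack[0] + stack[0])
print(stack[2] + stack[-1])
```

insert 5 at 3 → [4, 6, 8, 5, 4]
stack[-1] = 7 → [4, 6, 8, 5, 7]
stack[-4] = stack[4]*stack[-1] = 7*7 = 49 → [4, 49, 8, 5, 7]
stack[3] = stack[-1]-stack[-1] = 7-7 = 0 → [4, 49, 8, 0, 7]
append stack[4]+stack[4] = 7+7 = 14 → [4, 49, 8, 0, 7, 14]
reverse → [14, 7, 0, 8, 49, 4]
append stack[0]+stack[0] = 14+14 = 28 → [14, 7, 0, 8, 49, 4, 28]
stack[2]+stack[-1] = 0+28 = 28

28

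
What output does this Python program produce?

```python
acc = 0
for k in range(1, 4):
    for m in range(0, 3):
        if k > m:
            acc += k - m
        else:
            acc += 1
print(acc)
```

13

k=1,m=0: 1>0, acc = 0+1 = 1
k=1,m=1: not 1>1, acc = 1+1 = 2
k=1,m=2: not 1>2, acc = 2+1 = 3
k=2,m=0: 2>0, acc = 3+2 = 5
k=2,m=1: 2>1, acc = 5+1 = 6
k=2,m=2: not 2>2, acc = 6+1 = 7
k=3,m=0: 3>0, acc = 7+3 = 10
k=3,m=1: 3>1, acc = 10+2 = 12
k=3,m=2: 3>2, acc = 12+1 = 13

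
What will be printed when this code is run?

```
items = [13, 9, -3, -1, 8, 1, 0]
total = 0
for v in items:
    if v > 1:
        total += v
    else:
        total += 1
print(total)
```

v=13: >1, total = 0+13 = 13
v=9: >1, total = 13+9 = 22
v=-3: not >1, total = 22+1 = 23
v=-1: not >1, total = 23+1 = 24
v=8: >1, total = 24+8 = 32
v=1: not >1, total = 32+1 = 33
v=0: not >1, total = 33+1 = 34

34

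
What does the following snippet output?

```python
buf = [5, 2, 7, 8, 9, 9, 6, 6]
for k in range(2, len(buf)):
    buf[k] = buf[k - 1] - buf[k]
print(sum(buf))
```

-144

k=2: buf[2] = 2-7 = -5 → [5, 2, -5, 8, 9, 9, 6, 6]
k=3: buf[3] = (-5)-8 = -13 → [5, 2, -5, -13, 9, 9, 6, 6]
k=4: buf[4] = (-13)-9 = -22 → [5, 2, -5, -13, -22, 9, 6, 6]
k=5: buf[5] = (-22)-9 = -31 → [5, 2, -5, -13, -22, -31, 6, 6]
k=6: buf[6] = (-31)-6 = -37 → [5, 2, -5, -13, -22, -31, -37, 6]
k=7: buf[7] = (-37)-6 = -43 → [5, 2, -5, -13, -22, -31, -37, -43]
sum = -144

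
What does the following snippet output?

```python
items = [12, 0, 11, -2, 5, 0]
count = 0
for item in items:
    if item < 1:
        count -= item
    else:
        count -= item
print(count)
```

-26

item=12: not <1, count = 0-12 = -12
item=0: <1, count = (-12)-0 = -12
item=11: not <1, count = (-12)-11 = -23
item=-2: <1, count = (-23)-(-2) = -21
item=5: not <1, count = (-21)-5 = -26
item=0: <1, count = (-26)-0 = -26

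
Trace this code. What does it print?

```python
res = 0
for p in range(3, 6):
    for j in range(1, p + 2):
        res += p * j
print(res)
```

195

p=3,j=1: res = 0+3 = 3
p=3,j=2: res = 3+6 = 9
p=3,j=3: res = 9+9 = 18
p=3,j=4: res = 18+12 = 30
p=4,j=1: res = 30+4 = 34
p=4,j=2: res = 34+8 = 42
p=4,j=3: res = 42+12 = 54
p=4,j=4: res = 54+16 = 70
p=4,j=5: res = 70+20 = 90
p=5,j=1: res = 90+5 = 95
p=5,j=2: res = 95+10 = 105
p=5,j=3: res = 105+15 = 120
p=5,j=4: res = 120+20 = 140
p=5,j=5: res = 140+25 = 165
p=5,j=6: res = 165+30 = 195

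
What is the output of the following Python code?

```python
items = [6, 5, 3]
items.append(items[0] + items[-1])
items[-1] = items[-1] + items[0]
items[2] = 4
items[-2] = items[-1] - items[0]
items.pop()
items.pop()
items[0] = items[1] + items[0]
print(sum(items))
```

16

append items[0]+items[-1] = 6+3 = 9 → [6, 5, 3, 9]
items[-1] = items[-1]+items[0] = 9+6 = 15 → [6, 5, 3, 15]
items[2] = 4 → [6, 5, 4, 15]
items[-2] = items[-1]-items[0] = 15-6 = 9 → [6, 5, 9, 15]
pop() removes 15 → [6, 5, 9]
pop() removes 9 → [6, 5]
items[0] = items[1]+items[0] = 5+6 = 11 → [11, 5]
sum = 16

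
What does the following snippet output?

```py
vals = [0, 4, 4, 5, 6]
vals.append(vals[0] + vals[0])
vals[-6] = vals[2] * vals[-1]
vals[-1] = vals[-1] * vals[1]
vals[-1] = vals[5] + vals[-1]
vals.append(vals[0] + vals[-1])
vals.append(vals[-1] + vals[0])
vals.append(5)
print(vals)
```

[0, 4, 4, 5, 6, 0, 0, 0, 5]

append vals[0]+vals[0] = 0+0 = 0 → [0, 4, 4, 5, 6, 0]
vals[-6] = vals[2]*vals[-1] = 4*0 = 0 → [0, 4, 4, 5, 6, 0]
vals[-1] = vals[-1]*vals[1] = 0*4 = 0 → [0, 4, 4, 5, 6, 0]
vals[-1] = vals[5]+vals[-1] = 0+0 = 0 → [0, 4, 4, 5, 6, 0]
append vals[0]+vals[-1] = 0+0 = 0 → [0, 4, 4, 5, 6, 0, 0]
append vals[-1]+vals[0] = 0+0 = 0 → [0, 4, 4, 5, 6, 0, 0, 0]
append 5 → [0, 4, 4, 5, 6, 0, 0, 0, 5]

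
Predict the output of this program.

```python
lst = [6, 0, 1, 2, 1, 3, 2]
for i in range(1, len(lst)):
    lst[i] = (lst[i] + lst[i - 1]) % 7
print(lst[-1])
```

1

i=1: lst[1] = (0+6)%7 = 6 → [6, 6, 1, 2, 1, 3, 2]
i=2: lst[2] = (1+6)%7 = 0 → [6, 6, 0, 2, 1, 3, 2]
i=3: lst[3] = (2+0)%7 = 2 → [6, 6, 0, 2, 1, 3, 2]
i=4: lst[4] = (1+2)%7 = 3 → [6, 6, 0, 2, 3, 3, 2]
i=5: lst[5] = (3+3)%7 = 6 → [6, 6, 0, 2, 3, 6, 2]
i=6: lst[6] = (2+6)%7 = 1 → [6, 6, 0, 2, 3, 6, 1]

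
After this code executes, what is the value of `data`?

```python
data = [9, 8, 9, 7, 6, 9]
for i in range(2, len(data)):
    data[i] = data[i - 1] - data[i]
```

i=2: data[2] = 8-9 = -1 → [9, 8, -1, 7, 6, 9]
i=3: data[3] = (-1)-7 = -8 → [9, 8, -1, -8, 6, 9]
i=4: data[4] = (-8)-6 = -14 → [9, 8, -1, -8, -14, 9]
i=5: data[5] = (-14)-9 = -23 → [9, 8, -1, -8, -14, -23]

[9, 8, -1, -8, -14, -23]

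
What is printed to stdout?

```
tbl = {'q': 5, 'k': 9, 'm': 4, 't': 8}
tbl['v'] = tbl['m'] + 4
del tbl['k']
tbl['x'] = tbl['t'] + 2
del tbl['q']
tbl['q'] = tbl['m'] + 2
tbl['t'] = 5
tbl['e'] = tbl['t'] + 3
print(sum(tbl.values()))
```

tbl['v'] = tbl['m']+4 = 8 → {'q': 5, 'k': 9, 'm': 4, 't': 8, 'v': 8}
del 'k' → {'q': 5, 'm': 4, 't': 8, 'v': 8}
tbl['x'] = tbl['t']+2 = 10 → {'q': 5, 'm': 4, 't': 8, 'v': 8, 'x': 10}
del 'q' → {'m': 4, 't': 8, 'v': 8, 'x': 10}
tbl['q'] = tbl['m']+2 = 6 → {'m': 4, 't': 8, 'v': 8, 'x': 10, 'q': 6}
tbl['t'] = 5 → {'m': 4, 't': 5, 'v': 8, 'x': 10, 'q': 6}
tbl['e'] = tbl['t']+3 = 8 → {'m': 4, 't': 5, 'v': 8, 'x': 10, 'q': 6, 'e': 8}
sum of values = 41

41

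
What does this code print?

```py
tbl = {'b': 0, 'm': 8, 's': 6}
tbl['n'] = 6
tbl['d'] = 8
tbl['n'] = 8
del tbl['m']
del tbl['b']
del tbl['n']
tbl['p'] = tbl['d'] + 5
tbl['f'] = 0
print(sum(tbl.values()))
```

27

tbl['n'] = 6 → {'b': 0, 'm': 8, 's': 6, 'n': 6}
tbl['d'] = 8 → {'b': 0, 'm': 8, 's': 6, 'n': 6, 'd': 8}
tbl['n'] = 8 → {'b': 0, 'm': 8, 's': 6, 'n': 8, 'd': 8}
del 'm' → {'b': 0, 's': 6, 'n': 8, 'd': 8}
del 'b' → {'s': 6, 'n': 8, 'd': 8}
del 'n' → {'s': 6, 'd': 8}
tbl['p'] = tbl['d']+5 = 13 → {'s': 6, 'd': 8, 'p': 13}
tbl['f'] = 0 → {'s': 6, 'd': 8, 'p': 13, 'f': 0}
sum of values = 27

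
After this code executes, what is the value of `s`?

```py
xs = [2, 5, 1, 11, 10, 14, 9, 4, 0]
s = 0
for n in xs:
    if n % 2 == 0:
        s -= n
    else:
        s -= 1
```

-34

n=2: even, s = 0-2 = -2
n=5: not even, s = (-2)-1 = -3
n=1: not even, s = (-3)-1 = -4
n=11: not even, s = (-4)-1 = -5
n=10: even, s = (-5)-10 = -15
n=14: even, s = (-15)-14 = -29
n=9: not even, s = (-29)-1 = -30
n=4: even, s = (-30)-4 = -34
n=0: even, s = (-34)-0 = -34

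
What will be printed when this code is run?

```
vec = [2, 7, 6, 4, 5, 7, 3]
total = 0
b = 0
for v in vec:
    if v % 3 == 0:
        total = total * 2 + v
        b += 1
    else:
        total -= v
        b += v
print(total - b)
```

v=2: not %3==0, total = 0-2 = -2; b=2
v=7: not %3==0, total = (-2)-7 = -9; b=9
v=6: %3==0, total = (-9)*2+6 = -12; b=10
v=4: not %3==0, total = (-12)-4 = -16; b=14
v=5: not %3==0, total = (-16)-5 = -21; b=19
v=7: not %3==0, total = (-21)-7 = -28; b=26
v=3: %3==0, total = (-28)*2+3 = -53; b=27
total-b = (-53)-27 = -80

-80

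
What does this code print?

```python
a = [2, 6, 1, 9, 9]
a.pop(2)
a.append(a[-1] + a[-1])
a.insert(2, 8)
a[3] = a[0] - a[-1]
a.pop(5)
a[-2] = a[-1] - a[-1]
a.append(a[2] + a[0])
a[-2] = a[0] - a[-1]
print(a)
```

[2, 6, 8, 0, -8, 10]

pop(2) removes 1 → [2, 6, 9, 9]
append a[-1]+a[-1] = 9+9 = 18 → [2, 6, 9, 9, 18]
insert 8 at 2 → [2, 6, 8, 9, 9, 18]
a[3] = a[0]-a[-1] = 2-18 = -16 → [2, 6, 8, -16, 9, 18]
pop(5) removes 18 → [2, 6, 8, -16, 9]
a[-2] = a[-1]-a[-1] = 9-9 = 0 → [2, 6, 8, 0, 9]
append a[2]+a[0] = 8+2 = 10 → [2, 6, 8, 0, 9, 10]
a[-2] = a[0]-a[-1] = 2-10 = -8 → [2, 6, 8, 0, -8, 10]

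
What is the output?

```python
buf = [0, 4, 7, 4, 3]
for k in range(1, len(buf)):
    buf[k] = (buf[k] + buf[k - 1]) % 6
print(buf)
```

[0, 4, 5, 3, 0]

k=1: buf[1] = (4+0)%6 = 4 → [0, 4, 7, 4, 3]
k=2: buf[2] = (7+4)%6 = 5 → [0, 4, 5, 4, 3]
k=3: buf[3] = (4+5)%6 = 3 → [0, 4, 5, 3, 3]
k=4: buf[4] = (3+3)%6 = 0 → [0, 4, 5, 3, 0]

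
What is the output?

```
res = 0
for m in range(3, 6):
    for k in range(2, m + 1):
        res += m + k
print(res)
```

66

m=3,k=2: res = 0+5 = 5
m=3,k=3: res = 5+6 = 11
m=4,k=2: res = 11+6 = 17
m=4,k=3: res = 17+7 = 24
m=4,k=4: res = 24+8 = 32
m=5,k=2: res = 32+7 = 39
m=5,k=3: res = 39+8 = 47
m=5,k=4: res = 47+9 = 56
m=5,k=5: res = 56+10 = 66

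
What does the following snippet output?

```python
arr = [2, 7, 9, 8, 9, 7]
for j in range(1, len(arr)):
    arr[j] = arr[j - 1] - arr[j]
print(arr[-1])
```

-38

j=1: arr[1] = 2-7 = -5 → [2, -5, 9, 8, 9, 7]
j=2: arr[2] = (-5)-9 = -14 → [2, -5, -14, 8, 9, 7]
j=3: arr[3] = (-14)-8 = -22 → [2, -5, -14, -22, 9, 7]
j=4: arr[4] = (-22)-9 = -31 → [2, -5, -14, -22, -31, 7]
j=5: arr[5] = (-31)-7 = -38 → [2, -5, -14, -22, -31, -38]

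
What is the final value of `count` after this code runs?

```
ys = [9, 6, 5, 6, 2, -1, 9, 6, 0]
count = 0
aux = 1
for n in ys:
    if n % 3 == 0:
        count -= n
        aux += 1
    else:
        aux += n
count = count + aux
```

-23

n=9: %3==0, count = 0-9 = -9; aux=2
n=6: %3==0, count = (-9)-6 = -15; aux=3
n=5: not %3==0; aux=8
n=6: %3==0, count = (-15)-6 = -21; aux=9
n=2: not %3==0; aux=11
n=-1: not %3==0; aux=10
n=9: %3==0, count = (-21)-9 = -30; aux=11
n=6: %3==0, count = (-30)-6 = -36; aux=12
n=0: %3==0, count = (-36)-0 = -36; aux=13
count+aux = (-36)+13 = -23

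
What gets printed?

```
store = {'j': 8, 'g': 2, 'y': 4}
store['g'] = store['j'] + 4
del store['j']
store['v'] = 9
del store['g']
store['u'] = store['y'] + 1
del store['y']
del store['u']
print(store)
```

store['g'] = store['j']+4 = 12 → {'j': 8, 'g': 12, 'y': 4}
del 'j' → {'g': 12, 'y': 4}
store['v'] = 9 → {'g': 12, 'y': 4, 'v': 9}
del 'g' → {'y': 4, 'v': 9}
store['u'] = store['y']+1 = 5 → {'y': 4, 'v': 9, 'u': 5}
del 'y' → {'v': 9, 'u': 5}
del 'u' → {'v': 9}

{'v': 9}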